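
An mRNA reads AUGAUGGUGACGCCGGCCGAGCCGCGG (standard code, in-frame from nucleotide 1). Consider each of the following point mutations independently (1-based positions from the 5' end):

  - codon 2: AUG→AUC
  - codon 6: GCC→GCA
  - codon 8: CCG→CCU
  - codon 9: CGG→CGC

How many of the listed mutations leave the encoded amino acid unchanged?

3

Codon 2: AUG (Met) → AUC (Ile) — missense.
Codon 6: GCC (Ala) → GCA (Ala) — synonymous.
Codon 8: CCG (Pro) → CCU (Pro) — synonymous.
Codon 9: CGG (Arg) → CGC (Arg) — synonymous.
Synonymous: 3 of 4.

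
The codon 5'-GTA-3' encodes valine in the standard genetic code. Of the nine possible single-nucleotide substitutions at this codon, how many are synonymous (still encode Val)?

3

Position 1: none → 0 synonymous.
Position 2: none → 0 synonymous.
Position 3: GTT, GTC, GTG → 3 synonymous.
Total: 0 + 0 + 3 = 3.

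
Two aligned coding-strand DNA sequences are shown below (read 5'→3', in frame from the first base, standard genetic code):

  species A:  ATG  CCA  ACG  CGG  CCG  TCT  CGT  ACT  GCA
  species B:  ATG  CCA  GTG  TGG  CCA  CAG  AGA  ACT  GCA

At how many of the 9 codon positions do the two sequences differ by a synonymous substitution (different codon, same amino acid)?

2

Codon 1: ATG Met / ATG Met — identical.
Codon 2: CCA Pro / CCA Pro — identical.
Codon 3: ACG Thr / GTG Val — nonsynonymous.
Codon 4: CGG Arg / TGG Trp — nonsynonymous.
Codon 5: CCG Pro / CCA Pro — synonymous.
Codon 6: TCT Ser / CAG Gln — nonsynonymous.
Codon 7: CGT Arg / AGA Arg — synonymous.
Codon 8: ACT Thr / ACT Thr — identical.
Codon 9: GCA Ala / GCA Ala — identical.
Synonymous differences: 2.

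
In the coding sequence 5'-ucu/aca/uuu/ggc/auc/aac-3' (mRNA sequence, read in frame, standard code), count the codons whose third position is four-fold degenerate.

3

Codon 1 UCU (Ser): third position 4-fold.
Codon 2 ACA (Thr): third position 4-fold.
Codon 3 UUU (Phe): third position 2-fold.
Codon 4 GGC (Gly): third position 4-fold.
Codon 5 AUC (Ile): third position 3-fold.
Codon 6 AAC (Asn): third position 2-fold.
Four-fold degenerate third positions: 3.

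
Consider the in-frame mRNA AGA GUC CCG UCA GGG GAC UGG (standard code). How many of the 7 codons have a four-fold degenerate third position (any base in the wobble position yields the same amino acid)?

Codon 1 AGA (Arg): third position 2-fold.
Codon 2 GUC (Val): third position 4-fold.
Codon 3 CCG (Pro): third position 4-fold.
Codon 4 UCA (Ser): third position 4-fold.
Codon 5 GGG (Gly): third position 4-fold.
Codon 6 GAC (Asp): third position 2-fold.
Codon 7 UGG (Trp): third position 1-fold.
Four-fold degenerate third positions: 4.

4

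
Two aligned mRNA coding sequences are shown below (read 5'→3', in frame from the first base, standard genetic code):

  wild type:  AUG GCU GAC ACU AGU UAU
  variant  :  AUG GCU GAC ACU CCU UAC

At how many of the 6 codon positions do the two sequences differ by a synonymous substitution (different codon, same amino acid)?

1

Codon 1: AUG Met / AUG Met — identical.
Codon 2: GCU Ala / GCU Ala — identical.
Codon 3: GAC Asp / GAC Asp — identical.
Codon 4: ACU Thr / ACU Thr — identical.
Codon 5: AGU Ser / CCU Pro — nonsynonymous.
Codon 6: UAU Tyr / UAC Tyr — synonymous.
Synonymous differences: 1.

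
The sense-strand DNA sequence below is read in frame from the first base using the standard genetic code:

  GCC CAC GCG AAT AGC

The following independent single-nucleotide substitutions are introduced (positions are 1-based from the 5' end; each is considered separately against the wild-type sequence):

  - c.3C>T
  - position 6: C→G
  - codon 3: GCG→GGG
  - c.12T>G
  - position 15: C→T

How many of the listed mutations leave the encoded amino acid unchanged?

2

Codon 1: GCC (Ala) → GCT (Ala) — synonymous.
Codon 2: CAC (His) → CAG (Gln) — missense.
Codon 3: GCG (Ala) → GGG (Gly) — missense.
Codon 4: AAT (Asn) → AAG (Lys) — missense.
Codon 5: AGC (Ser) → AGT (Ser) — synonymous.
Synonymous: 2 of 5.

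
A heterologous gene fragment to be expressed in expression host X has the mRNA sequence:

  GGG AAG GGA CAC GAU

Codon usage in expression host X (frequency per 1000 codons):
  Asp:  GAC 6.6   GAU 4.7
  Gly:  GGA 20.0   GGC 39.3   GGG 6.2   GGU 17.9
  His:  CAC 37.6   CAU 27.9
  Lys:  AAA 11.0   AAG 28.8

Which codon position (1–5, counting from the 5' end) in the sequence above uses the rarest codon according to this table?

5

Codon 1 GGG (Gly): 6.2 per 1000.
Codon 2 AAG (Lys): 28.8 per 1000.
Codon 3 GGA (Gly): 20.0 per 1000.
Codon 4 CAC (His): 37.6 per 1000.
Codon 5 GAU (Asp): 4.7 per 1000.
Lowest frequency is 4.7 at codon 5.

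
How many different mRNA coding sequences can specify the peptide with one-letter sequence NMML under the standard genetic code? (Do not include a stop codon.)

Asn: 2 codons.
Met: 1 codon.
Met: 1 codon.
Leu: 6 codons.
2 × 1 × 1 × 6 = 12.

12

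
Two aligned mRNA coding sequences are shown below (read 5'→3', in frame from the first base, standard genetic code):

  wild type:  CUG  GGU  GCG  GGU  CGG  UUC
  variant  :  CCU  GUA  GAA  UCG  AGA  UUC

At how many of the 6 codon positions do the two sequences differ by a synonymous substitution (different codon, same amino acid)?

1

Codon 1: CUG Leu / CCU Pro — nonsynonymous.
Codon 2: GGU Gly / GUA Val — nonsynonymous.
Codon 3: GCG Ala / GAA Glu — nonsynonymous.
Codon 4: GGU Gly / UCG Ser — nonsynonymous.
Codon 5: CGG Arg / AGA Arg — synonymous.
Codon 6: UUC Phe / UUC Phe — identical.
Synonymous differences: 1.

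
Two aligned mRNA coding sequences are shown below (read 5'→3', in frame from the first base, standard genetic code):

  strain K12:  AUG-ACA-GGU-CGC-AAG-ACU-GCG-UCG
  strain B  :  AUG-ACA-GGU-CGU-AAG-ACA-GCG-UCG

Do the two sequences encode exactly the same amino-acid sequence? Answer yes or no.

yes

Codon 1: AUG Met / AUG Met — identical.
Codon 2: ACA Thr / ACA Thr — identical.
Codon 3: GGU Gly / GGU Gly — identical.
Codon 4: CGC Arg / CGU Arg — synonymous.
Codon 5: AAG Lys / AAG Lys — identical.
Codon 6: ACU Thr / ACA Thr — synonymous.
Codon 7: GCG Ala / GCG Ala — identical.
Codon 8: UCG Ser / UCG Ser — identical.
Nonsynonymous differences: 0 → same protein.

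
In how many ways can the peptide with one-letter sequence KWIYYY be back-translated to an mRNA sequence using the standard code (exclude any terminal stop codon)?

Lys: 2 codons.
Trp: 1 codon.
Ile: 3 codons.
Tyr: 2 codons.
Tyr: 2 codons.
Tyr: 2 codons.
2 × 1 × 3 × 2 × 2 × 2 = 48.

48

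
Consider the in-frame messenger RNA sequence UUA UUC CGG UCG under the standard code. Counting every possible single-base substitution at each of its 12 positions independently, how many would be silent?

10

Codon 1 (UUA, Leu): 2 synonymous substitutions.
Codon 2 (UUC, Phe): 1 synonymous substitution.
Codon 3 (CGG, Arg): 4 synonymous substitutions.
Codon 4 (UCG, Ser): 3 synonymous substitutions.
Total: 2 + 1 + 4 + 3 = 10.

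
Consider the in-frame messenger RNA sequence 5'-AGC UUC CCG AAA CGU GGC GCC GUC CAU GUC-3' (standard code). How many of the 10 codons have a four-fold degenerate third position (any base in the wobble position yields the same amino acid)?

6

Codon 1 AGC (Ser): third position 2-fold.
Codon 2 UUC (Phe): third position 2-fold.
Codon 3 CCG (Pro): third position 4-fold.
Codon 4 AAA (Lys): third position 2-fold.
Codon 5 CGU (Arg): third position 4-fold.
Codon 6 GGC (Gly): third position 4-fold.
Codon 7 GCC (Ala): third position 4-fold.
Codon 8 GUC (Val): third position 4-fold.
Codon 9 CAU (His): third position 2-fold.
Codon 10 GUC (Val): third position 4-fold.
Four-fold degenerate third positions: 6.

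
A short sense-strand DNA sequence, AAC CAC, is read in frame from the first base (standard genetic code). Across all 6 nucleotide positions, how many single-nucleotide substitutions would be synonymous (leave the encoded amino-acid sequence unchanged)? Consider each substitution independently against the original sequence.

Codon 1 (AAC, Asn): 1 synonymous substitution.
Codon 2 (CAC, His): 1 synonymous substitution.
Total: 1 + 1 = 2.

2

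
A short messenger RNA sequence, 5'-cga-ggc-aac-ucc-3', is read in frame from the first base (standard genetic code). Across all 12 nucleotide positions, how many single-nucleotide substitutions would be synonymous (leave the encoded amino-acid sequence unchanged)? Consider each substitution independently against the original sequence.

Codon 1 (CGA, Arg): 4 synonymous substitutions.
Codon 2 (GGC, Gly): 3 synonymous substitutions.
Codon 3 (AAC, Asn): 1 synonymous substitution.
Codon 4 (UCC, Ser): 3 synonymous substitutions.
Total: 4 + 3 + 1 + 3 = 11.

11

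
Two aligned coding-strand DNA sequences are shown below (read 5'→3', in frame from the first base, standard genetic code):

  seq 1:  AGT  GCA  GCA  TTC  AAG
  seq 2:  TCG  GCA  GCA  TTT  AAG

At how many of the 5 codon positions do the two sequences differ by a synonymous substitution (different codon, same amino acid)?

Codon 1: AGT Ser / TCG Ser — synonymous.
Codon 2: GCA Ala / GCA Ala — identical.
Codon 3: GCA Ala / GCA Ala — identical.
Codon 4: TTC Phe / TTT Phe — synonymous.
Codon 5: AAG Lys / AAG Lys — identical.
Synonymous differences: 2.

2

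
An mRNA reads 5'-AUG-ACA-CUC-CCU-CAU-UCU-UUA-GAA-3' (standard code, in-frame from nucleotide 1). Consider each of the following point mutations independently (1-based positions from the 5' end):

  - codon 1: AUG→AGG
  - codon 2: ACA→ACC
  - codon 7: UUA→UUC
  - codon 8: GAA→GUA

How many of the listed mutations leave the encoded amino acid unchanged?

1

Codon 1: AUG (Met) → AGG (Arg) — missense.
Codon 2: ACA (Thr) → ACC (Thr) — synonymous.
Codon 7: UUA (Leu) → UUC (Phe) — missense.
Codon 8: GAA (Glu) → GUA (Val) — missense.
Synonymous: 1 of 4.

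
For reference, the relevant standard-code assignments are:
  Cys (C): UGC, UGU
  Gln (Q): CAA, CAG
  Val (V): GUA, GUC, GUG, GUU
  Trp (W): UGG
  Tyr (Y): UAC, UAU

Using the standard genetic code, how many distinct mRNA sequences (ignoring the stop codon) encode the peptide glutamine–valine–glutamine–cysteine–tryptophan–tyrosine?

Gln: 2 codons.
Val: 4 codons.
Gln: 2 codons.
Cys: 2 codons.
Trp: 1 codon.
Tyr: 2 codons.
2 × 4 × 2 × 2 × 1 × 2 = 64.

64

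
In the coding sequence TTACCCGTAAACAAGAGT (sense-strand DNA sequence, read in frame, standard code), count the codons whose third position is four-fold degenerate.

Codon 1 TTA (Leu): third position 2-fold.
Codon 2 CCC (Pro): third position 4-fold.
Codon 3 GTA (Val): third position 4-fold.
Codon 4 AAC (Asn): third position 2-fold.
Codon 5 AAG (Lys): third position 2-fold.
Codon 6 AGT (Ser): third position 2-fold.
Four-fold degenerate third positions: 2.

2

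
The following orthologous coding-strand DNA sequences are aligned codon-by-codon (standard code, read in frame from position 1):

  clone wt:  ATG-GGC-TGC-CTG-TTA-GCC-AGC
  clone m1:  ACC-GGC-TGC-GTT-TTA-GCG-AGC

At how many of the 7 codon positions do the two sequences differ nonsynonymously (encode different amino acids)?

2

Codon 1: ATG Met / ACC Thr — nonsynonymous.
Codon 2: GGC Gly / GGC Gly — identical.
Codon 3: TGC Cys / TGC Cys — identical.
Codon 4: CTG Leu / GTT Val — nonsynonymous.
Codon 5: TTA Leu / TTA Leu — identical.
Codon 6: GCC Ala / GCG Ala — synonymous.
Codon 7: AGC Ser / AGC Ser — identical.
Nonsynonymous differences: 2.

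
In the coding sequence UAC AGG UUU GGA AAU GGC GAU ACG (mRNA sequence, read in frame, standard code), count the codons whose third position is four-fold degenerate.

3

Codon 1 UAC (Tyr): third position 2-fold.
Codon 2 AGG (Arg): third position 2-fold.
Codon 3 UUU (Phe): third position 2-fold.
Codon 4 GGA (Gly): third position 4-fold.
Codon 5 AAU (Asn): third position 2-fold.
Codon 6 GGC (Gly): third position 4-fold.
Codon 7 GAU (Asp): third position 2-fold.
Codon 8 ACG (Thr): third position 4-fold.
Four-fold degenerate third positions: 3.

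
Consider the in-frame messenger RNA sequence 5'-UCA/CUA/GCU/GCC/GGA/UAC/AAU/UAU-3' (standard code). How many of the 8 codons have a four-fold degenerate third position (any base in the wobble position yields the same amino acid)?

5

Codon 1 UCA (Ser): third position 4-fold.
Codon 2 CUA (Leu): third position 4-fold.
Codon 3 GCU (Ala): third position 4-fold.
Codon 4 GCC (Ala): third position 4-fold.
Codon 5 GGA (Gly): third position 4-fold.
Codon 6 UAC (Tyr): third position 2-fold.
Codon 7 AAU (Asn): third position 2-fold.
Codon 8 UAU (Tyr): third position 2-fold.
Four-fold degenerate third positions: 5.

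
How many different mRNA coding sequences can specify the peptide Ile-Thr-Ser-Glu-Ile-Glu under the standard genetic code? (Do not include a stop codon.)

864

Ile: 3 codons.
Thr: 4 codons.
Ser: 6 codons.
Glu: 2 codons.
Ile: 3 codons.
Glu: 2 codons.
3 × 4 × 6 × 2 × 3 × 2 = 864.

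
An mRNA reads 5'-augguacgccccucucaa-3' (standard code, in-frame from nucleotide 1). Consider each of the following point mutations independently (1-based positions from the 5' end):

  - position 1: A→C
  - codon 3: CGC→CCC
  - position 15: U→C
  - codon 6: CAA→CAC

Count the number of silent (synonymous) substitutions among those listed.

Codon 1: AUG (Met) → CUG (Leu) — missense.
Codon 3: CGC (Arg) → CCC (Pro) — missense.
Codon 5: UCU (Ser) → UCC (Ser) — synonymous.
Codon 6: CAA (Gln) → CAC (His) — missense.
Synonymous: 1 of 4.

1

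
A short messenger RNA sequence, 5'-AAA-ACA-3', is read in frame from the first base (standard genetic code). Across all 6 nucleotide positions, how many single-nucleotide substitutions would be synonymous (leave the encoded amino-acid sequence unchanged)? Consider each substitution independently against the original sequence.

4

Codon 1 (AAA, Lys): 1 synonymous substitution.
Codon 2 (ACA, Thr): 3 synonymous substitutions.
Total: 1 + 3 = 4.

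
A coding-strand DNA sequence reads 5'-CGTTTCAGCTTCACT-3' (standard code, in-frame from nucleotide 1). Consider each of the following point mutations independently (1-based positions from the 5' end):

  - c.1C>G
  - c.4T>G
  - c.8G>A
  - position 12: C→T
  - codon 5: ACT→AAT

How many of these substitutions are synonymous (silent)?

1

Codon 1: CGT (Arg) → GGT (Gly) — missense.
Codon 2: TTC (Phe) → GTC (Val) — missense.
Codon 3: AGC (Ser) → AAC (Asn) — missense.
Codon 4: TTC (Phe) → TTT (Phe) — synonymous.
Codon 5: ACT (Thr) → AAT (Asn) — missense.
Synonymous: 1 of 5.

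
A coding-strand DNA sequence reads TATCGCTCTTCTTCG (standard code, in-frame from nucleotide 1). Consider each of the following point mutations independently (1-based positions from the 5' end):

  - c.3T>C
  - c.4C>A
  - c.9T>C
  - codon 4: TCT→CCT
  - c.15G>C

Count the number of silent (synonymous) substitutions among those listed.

3

Codon 1: TAT (Tyr) → TAC (Tyr) — synonymous.
Codon 2: CGC (Arg) → AGC (Ser) — missense.
Codon 3: TCT (Ser) → TCC (Ser) — synonymous.
Codon 4: TCT (Ser) → CCT (Pro) — missense.
Codon 5: TCG (Ser) → TCC (Ser) — synonymous.
Synonymous: 3 of 5.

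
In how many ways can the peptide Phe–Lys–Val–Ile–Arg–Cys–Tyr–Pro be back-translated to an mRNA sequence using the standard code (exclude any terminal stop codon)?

Phe: 2 codons.
Lys: 2 codons.
Val: 4 codons.
Ile: 3 codons.
Arg: 6 codons.
Cys: 2 codons.
Tyr: 2 codons.
Pro: 4 codons.
2 × 2 × 4 × 3 × 6 × 2 × 2 × 4 = 4608.

4608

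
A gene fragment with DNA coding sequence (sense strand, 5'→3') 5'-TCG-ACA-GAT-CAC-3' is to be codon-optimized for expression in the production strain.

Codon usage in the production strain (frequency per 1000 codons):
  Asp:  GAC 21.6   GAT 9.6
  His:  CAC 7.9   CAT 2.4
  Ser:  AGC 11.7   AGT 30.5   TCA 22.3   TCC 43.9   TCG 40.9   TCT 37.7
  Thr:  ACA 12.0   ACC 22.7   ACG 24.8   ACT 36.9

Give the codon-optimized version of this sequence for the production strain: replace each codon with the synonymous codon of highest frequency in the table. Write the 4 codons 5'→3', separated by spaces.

TCC ACT GAC CAC

Codon 1 (Ser): best is TCC at 43.9.
Codon 2 (Thr): best is ACT at 36.9.
Codon 3 (Asp): best is GAC at 21.6.
Codon 4 (His): best is CAC at 7.9.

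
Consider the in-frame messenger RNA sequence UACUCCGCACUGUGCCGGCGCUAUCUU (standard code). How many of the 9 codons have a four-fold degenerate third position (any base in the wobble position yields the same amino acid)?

6

Codon 1 UAC (Tyr): third position 2-fold.
Codon 2 UCC (Ser): third position 4-fold.
Codon 3 GCA (Ala): third position 4-fold.
Codon 4 CUG (Leu): third position 4-fold.
Codon 5 UGC (Cys): third position 2-fold.
Codon 6 CGG (Arg): third position 4-fold.
Codon 7 CGC (Arg): third position 4-fold.
Codon 8 UAU (Tyr): third position 2-fold.
Codon 9 CUU (Leu): third position 4-fold.
Four-fold degenerate third positions: 6.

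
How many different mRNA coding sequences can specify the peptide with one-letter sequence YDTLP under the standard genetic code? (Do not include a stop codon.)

Tyr: 2 codons.
Asp: 2 codons.
Thr: 4 codons.
Leu: 6 codons.
Pro: 4 codons.
2 × 2 × 4 × 6 × 4 = 384.

384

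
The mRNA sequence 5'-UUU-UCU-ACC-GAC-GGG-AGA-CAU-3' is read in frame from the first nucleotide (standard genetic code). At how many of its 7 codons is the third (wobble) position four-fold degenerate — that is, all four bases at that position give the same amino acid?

Codon 1 UUU (Phe): third position 2-fold.
Codon 2 UCU (Ser): third position 4-fold.
Codon 3 ACC (Thr): third position 4-fold.
Codon 4 GAC (Asp): third position 2-fold.
Codon 5 GGG (Gly): third position 4-fold.
Codon 6 AGA (Arg): third position 2-fold.
Codon 7 CAU (His): third position 2-fold.
Four-fold degenerate third positions: 3.

3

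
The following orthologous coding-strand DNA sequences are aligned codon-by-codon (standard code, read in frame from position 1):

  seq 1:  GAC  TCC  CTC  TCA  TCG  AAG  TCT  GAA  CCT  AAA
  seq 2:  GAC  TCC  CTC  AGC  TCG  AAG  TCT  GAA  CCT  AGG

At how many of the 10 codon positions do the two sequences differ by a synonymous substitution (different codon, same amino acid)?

Codon 1: GAC Asp / GAC Asp — identical.
Codon 2: TCC Ser / TCC Ser — identical.
Codon 3: CTC Leu / CTC Leu — identical.
Codon 4: TCA Ser / AGC Ser — synonymous.
Codon 5: TCG Ser / TCG Ser — identical.
Codon 6: AAG Lys / AAG Lys — identical.
Codon 7: TCT Ser / TCT Ser — identical.
Codon 8: GAA Glu / GAA Glu — identical.
Codon 9: CCT Pro / CCT Pro — identical.
Codon 10: AAA Lys / AGG Arg — nonsynonymous.
Synonymous differences: 1.

1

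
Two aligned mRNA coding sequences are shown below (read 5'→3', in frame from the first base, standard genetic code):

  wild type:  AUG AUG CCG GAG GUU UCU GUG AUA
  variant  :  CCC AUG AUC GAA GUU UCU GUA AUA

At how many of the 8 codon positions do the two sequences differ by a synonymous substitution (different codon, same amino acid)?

2

Codon 1: AUG Met / CCC Pro — nonsynonymous.
Codon 2: AUG Met / AUG Met — identical.
Codon 3: CCG Pro / AUC Ile — nonsynonymous.
Codon 4: GAG Glu / GAA Glu — synonymous.
Codon 5: GUU Val / GUU Val — identical.
Codon 6: UCU Ser / UCU Ser — identical.
Codon 7: GUG Val / GUA Val — synonymous.
Codon 8: AUA Ile / AUA Ile — identical.
Synonymous differences: 2.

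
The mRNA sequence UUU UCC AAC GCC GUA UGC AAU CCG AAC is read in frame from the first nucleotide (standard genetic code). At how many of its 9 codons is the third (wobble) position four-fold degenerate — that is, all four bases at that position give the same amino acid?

Codon 1 UUU (Phe): third position 2-fold.
Codon 2 UCC (Ser): third position 4-fold.
Codon 3 AAC (Asn): third position 2-fold.
Codon 4 GCC (Ala): third position 4-fold.
Codon 5 GUA (Val): third position 4-fold.
Codon 6 UGC (Cys): third position 2-fold.
Codon 7 AAU (Asn): third position 2-fold.
Codon 8 CCG (Pro): third position 4-fold.
Codon 9 AAC (Asn): third position 2-fold.
Four-fold degenerate third positions: 4.

4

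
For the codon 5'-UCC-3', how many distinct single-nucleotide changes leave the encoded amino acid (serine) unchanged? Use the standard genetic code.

Position 1: none → 0 synonymous.
Position 2: none → 0 synonymous.
Position 3: UCU, UCA, UCG → 3 synonymous.
Total: 0 + 0 + 3 = 3.

3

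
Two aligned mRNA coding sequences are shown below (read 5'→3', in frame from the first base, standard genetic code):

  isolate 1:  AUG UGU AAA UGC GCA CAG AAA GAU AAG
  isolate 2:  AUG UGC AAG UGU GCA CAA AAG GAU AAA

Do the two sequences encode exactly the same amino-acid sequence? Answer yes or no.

yes

Codon 1: AUG Met / AUG Met — identical.
Codon 2: UGU Cys / UGC Cys — synonymous.
Codon 3: AAA Lys / AAG Lys — synonymous.
Codon 4: UGC Cys / UGU Cys — synonymous.
Codon 5: GCA Ala / GCA Ala — identical.
Codon 6: CAG Gln / CAA Gln — synonymous.
Codon 7: AAA Lys / AAG Lys — synonymous.
Codon 8: GAU Asp / GAU Asp — identical.
Codon 9: AAG Lys / AAA Lys — synonymous.
Nonsynonymous differences: 0 → same protein.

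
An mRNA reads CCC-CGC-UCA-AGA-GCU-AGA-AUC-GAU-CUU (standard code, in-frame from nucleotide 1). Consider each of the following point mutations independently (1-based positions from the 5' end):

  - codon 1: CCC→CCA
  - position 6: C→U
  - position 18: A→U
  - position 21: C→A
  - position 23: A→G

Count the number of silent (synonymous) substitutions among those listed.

Codon 1: CCC (Pro) → CCA (Pro) — synonymous.
Codon 2: CGC (Arg) → CGU (Arg) — synonymous.
Codon 6: AGA (Arg) → AGU (Ser) — missense.
Codon 7: AUC (Ile) → AUA (Ile) — synonymous.
Codon 8: GAU (Asp) → GGU (Gly) — missense.
Synonymous: 3 of 5.

3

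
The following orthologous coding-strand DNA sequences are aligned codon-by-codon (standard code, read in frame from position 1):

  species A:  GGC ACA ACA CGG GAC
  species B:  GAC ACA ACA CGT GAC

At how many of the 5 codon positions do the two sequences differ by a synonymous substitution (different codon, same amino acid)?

1

Codon 1: GGC Gly / GAC Asp — nonsynonymous.
Codon 2: ACA Thr / ACA Thr — identical.
Codon 3: ACA Thr / ACA Thr — identical.
Codon 4: CGG Arg / CGT Arg — synonymous.
Codon 5: GAC Asp / GAC Asp — identical.
Synonymous differences: 1.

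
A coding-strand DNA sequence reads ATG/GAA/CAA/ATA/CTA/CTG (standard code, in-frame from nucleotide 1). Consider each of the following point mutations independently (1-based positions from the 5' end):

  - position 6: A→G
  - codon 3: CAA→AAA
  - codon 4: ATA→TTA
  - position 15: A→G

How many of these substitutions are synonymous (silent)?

2

Codon 2: GAA (Glu) → GAG (Glu) — synonymous.
Codon 3: CAA (Gln) → AAA (Lys) — missense.
Codon 4: ATA (Ile) → TTA (Leu) — missense.
Codon 5: CTA (Leu) → CTG (Leu) — synonymous.
Synonymous: 2 of 4.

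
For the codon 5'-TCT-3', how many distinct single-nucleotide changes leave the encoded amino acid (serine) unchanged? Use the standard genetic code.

Position 1: none → 0 synonymous.
Position 2: none → 0 synonymous.
Position 3: TCC, TCA, TCG → 3 synonymous.
Total: 0 + 0 + 3 = 3.

3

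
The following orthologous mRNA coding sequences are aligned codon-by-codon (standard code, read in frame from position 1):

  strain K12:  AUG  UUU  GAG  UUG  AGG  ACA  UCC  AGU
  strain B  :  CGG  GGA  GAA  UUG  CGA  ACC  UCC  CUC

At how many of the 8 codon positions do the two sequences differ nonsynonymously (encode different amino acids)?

3

Codon 1: AUG Met / CGG Arg — nonsynonymous.
Codon 2: UUU Phe / GGA Gly — nonsynonymous.
Codon 3: GAG Glu / GAA Glu — synonymous.
Codon 4: UUG Leu / UUG Leu — identical.
Codon 5: AGG Arg / CGA Arg — synonymous.
Codon 6: ACA Thr / ACC Thr — synonymous.
Codon 7: UCC Ser / UCC Ser — identical.
Codon 8: AGU Ser / CUC Leu — nonsynonymous.
Nonsynonymous differences: 3.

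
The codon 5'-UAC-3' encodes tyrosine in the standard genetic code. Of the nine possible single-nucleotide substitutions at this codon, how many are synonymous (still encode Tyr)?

Position 1: none → 0 synonymous.
Position 2: none → 0 synonymous.
Position 3: UAU → 1 synonymous.
Total: 0 + 0 + 1 = 1.

1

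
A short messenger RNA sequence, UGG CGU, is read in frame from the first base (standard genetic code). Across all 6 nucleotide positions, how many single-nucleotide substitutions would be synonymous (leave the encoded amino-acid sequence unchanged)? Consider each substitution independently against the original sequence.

Codon 1 (UGG, Trp): 0 synonymous substitutions.
Codon 2 (CGU, Arg): 3 synonymous substitutions.
Total: 0 + 3 = 3.

3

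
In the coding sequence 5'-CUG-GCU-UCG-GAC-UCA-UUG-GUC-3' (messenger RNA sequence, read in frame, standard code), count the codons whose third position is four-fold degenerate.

5

Codon 1 CUG (Leu): third position 4-fold.
Codon 2 GCU (Ala): third position 4-fold.
Codon 3 UCG (Ser): third position 4-fold.
Codon 4 GAC (Asp): third position 2-fold.
Codon 5 UCA (Ser): third position 4-fold.
Codon 6 UUG (Leu): third position 2-fold.
Codon 7 GUC (Val): third position 4-fold.
Four-fold degenerate third positions: 5.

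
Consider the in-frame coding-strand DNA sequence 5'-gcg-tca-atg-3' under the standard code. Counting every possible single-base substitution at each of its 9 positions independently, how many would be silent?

6

Codon 1 (GCG, Ala): 3 synonymous substitutions.
Codon 2 (TCA, Ser): 3 synonymous substitutions.
Codon 3 (ATG, Met): 0 synonymous substitutions.
Total: 3 + 3 + 0 = 6.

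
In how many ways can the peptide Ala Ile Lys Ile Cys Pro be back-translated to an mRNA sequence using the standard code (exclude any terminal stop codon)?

Ala: 4 codons.
Ile: 3 codons.
Lys: 2 codons.
Ile: 3 codons.
Cys: 2 codons.
Pro: 4 codons.
4 × 3 × 2 × 3 × 2 × 4 = 576.

576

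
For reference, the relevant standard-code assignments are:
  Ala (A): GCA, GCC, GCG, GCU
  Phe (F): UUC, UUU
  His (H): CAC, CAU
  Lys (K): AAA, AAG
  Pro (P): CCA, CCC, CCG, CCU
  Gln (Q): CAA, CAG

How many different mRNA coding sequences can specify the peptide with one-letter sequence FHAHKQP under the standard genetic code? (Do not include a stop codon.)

Phe: 2 codons.
His: 2 codons.
Ala: 4 codons.
His: 2 codons.
Lys: 2 codons.
Gln: 2 codons.
Pro: 4 codons.
2 × 2 × 4 × 2 × 2 × 2 × 4 = 512.

512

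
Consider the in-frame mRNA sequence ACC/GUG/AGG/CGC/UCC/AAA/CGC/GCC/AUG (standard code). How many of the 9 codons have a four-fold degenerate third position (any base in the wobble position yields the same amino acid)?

6

Codon 1 ACC (Thr): third position 4-fold.
Codon 2 GUG (Val): third position 4-fold.
Codon 3 AGG (Arg): third position 2-fold.
Codon 4 CGC (Arg): third position 4-fold.
Codon 5 UCC (Ser): third position 4-fold.
Codon 6 AAA (Lys): third position 2-fold.
Codon 7 CGC (Arg): third position 4-fold.
Codon 8 GCC (Ala): third position 4-fold.
Codon 9 AUG (Met): third position 1-fold.
Four-fold degenerate third positions: 6.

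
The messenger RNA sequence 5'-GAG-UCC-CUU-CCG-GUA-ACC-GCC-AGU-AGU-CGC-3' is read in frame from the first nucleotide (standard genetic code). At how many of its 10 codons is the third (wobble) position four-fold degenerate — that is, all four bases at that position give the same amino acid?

Codon 1 GAG (Glu): third position 2-fold.
Codon 2 UCC (Ser): third position 4-fold.
Codon 3 CUU (Leu): third position 4-fold.
Codon 4 CCG (Pro): third position 4-fold.
Codon 5 GUA (Val): third position 4-fold.
Codon 6 ACC (Thr): third position 4-fold.
Codon 7 GCC (Ala): third position 4-fold.
Codon 8 AGU (Ser): third position 2-fold.
Codon 9 AGU (Ser): third position 2-fold.
Codon 10 CGC (Arg): third position 4-fold.
Four-fold degenerate third positions: 7.

7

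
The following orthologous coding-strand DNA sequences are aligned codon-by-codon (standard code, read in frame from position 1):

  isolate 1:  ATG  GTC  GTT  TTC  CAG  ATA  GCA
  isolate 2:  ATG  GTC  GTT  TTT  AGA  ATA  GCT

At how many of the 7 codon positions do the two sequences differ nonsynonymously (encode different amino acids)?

Codon 1: ATG Met / ATG Met — identical.
Codon 2: GTC Val / GTC Val — identical.
Codon 3: GTT Val / GTT Val — identical.
Codon 4: TTC Phe / TTT Phe — synonymous.
Codon 5: CAG Gln / AGA Arg — nonsynonymous.
Codon 6: ATA Ile / ATA Ile — identical.
Codon 7: GCA Ala / GCT Ala — synonymous.
Nonsynonymous differences: 1.

1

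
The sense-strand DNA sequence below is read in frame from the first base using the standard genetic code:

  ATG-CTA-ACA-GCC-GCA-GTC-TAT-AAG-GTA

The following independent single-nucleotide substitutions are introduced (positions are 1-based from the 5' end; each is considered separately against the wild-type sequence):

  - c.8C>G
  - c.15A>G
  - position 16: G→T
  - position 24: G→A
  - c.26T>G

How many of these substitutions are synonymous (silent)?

2

Codon 3: ACA (Thr) → AGA (Arg) — missense.
Codon 5: GCA (Ala) → GCG (Ala) — synonymous.
Codon 6: GTC (Val) → TTC (Phe) — missense.
Codon 8: AAG (Lys) → AAA (Lys) — synonymous.
Codon 9: GTA (Val) → GGA (Gly) — missense.
Synonymous: 2 of 5.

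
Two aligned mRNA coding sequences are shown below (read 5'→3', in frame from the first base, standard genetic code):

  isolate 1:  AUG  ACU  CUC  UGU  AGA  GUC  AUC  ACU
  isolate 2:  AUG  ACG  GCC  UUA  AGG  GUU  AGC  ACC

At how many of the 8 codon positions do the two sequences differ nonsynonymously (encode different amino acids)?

Codon 1: AUG Met / AUG Met — identical.
Codon 2: ACU Thr / ACG Thr — synonymous.
Codon 3: CUC Leu / GCC Ala — nonsynonymous.
Codon 4: UGU Cys / UUA Leu — nonsynonymous.
Codon 5: AGA Arg / AGG Arg — synonymous.
Codon 6: GUC Val / GUU Val — synonymous.
Codon 7: AUC Ile / AGC Ser — nonsynonymous.
Codon 8: ACU Thr / ACC Thr — synonymous.
Nonsynonymous differences: 3.

3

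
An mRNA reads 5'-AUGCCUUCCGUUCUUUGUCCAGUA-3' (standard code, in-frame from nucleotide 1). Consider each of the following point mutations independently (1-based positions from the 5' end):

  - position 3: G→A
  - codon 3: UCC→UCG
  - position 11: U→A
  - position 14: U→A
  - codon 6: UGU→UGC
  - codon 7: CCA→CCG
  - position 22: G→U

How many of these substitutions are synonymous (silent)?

3

Codon 1: AUG (Met) → AUA (Ile) — missense.
Codon 3: UCC (Ser) → UCG (Ser) — synonymous.
Codon 4: GUU (Val) → GAU (Asp) — missense.
Codon 5: CUU (Leu) → CAU (His) — missense.
Codon 6: UGU (Cys) → UGC (Cys) — synonymous.
Codon 7: CCA (Pro) → CCG (Pro) — synonymous.
Codon 8: GUA (Val) → UUA (Leu) — missense.
Synonymous: 3 of 7.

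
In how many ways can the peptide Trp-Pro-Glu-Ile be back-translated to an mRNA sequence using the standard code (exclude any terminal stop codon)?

24

Trp: 1 codon.
Pro: 4 codons.
Glu: 2 codons.
Ile: 3 codons.
1 × 4 × 2 × 3 = 24.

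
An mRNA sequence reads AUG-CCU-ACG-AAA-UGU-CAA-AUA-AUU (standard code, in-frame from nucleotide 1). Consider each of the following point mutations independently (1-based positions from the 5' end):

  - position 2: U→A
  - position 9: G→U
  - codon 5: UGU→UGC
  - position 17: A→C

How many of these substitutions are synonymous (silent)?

2

Codon 1: AUG (Met) → AAG (Lys) — missense.
Codon 3: ACG (Thr) → ACU (Thr) — synonymous.
Codon 5: UGU (Cys) → UGC (Cys) — synonymous.
Codon 6: CAA (Gln) → CCA (Pro) — missense.
Synonymous: 2 of 4.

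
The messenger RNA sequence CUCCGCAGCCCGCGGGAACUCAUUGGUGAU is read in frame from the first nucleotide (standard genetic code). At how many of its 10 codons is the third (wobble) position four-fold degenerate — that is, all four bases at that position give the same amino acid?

Codon 1 CUC (Leu): third position 4-fold.
Codon 2 CGC (Arg): third position 4-fold.
Codon 3 AGC (Ser): third position 2-fold.
Codon 4 CCG (Pro): third position 4-fold.
Codon 5 CGG (Arg): third position 4-fold.
Codon 6 GAA (Glu): third position 2-fold.
Codon 7 CUC (Leu): third position 4-fold.
Codon 8 AUU (Ile): third position 3-fold.
Codon 9 GGU (Gly): third position 4-fold.
Codon 10 GAU (Asp): third position 2-fold.
Four-fold degenerate third positions: 6.

6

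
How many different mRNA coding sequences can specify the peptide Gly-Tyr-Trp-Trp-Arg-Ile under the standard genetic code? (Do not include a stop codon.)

Gly: 4 codons.
Tyr: 2 codons.
Trp: 1 codon.
Trp: 1 codon.
Arg: 6 codons.
Ile: 3 codons.
4 × 2 × 1 × 1 × 6 × 3 = 144.

144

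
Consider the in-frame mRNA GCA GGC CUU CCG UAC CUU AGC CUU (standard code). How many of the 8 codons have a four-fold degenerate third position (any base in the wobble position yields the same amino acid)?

Codon 1 GCA (Ala): third position 4-fold.
Codon 2 GGC (Gly): third position 4-fold.
Codon 3 CUU (Leu): third position 4-fold.
Codon 4 CCG (Pro): third position 4-fold.
Codon 5 UAC (Tyr): third position 2-fold.
Codon 6 CUU (Leu): third position 4-fold.
Codon 7 AGC (Ser): third position 2-fold.
Codon 8 CUU (Leu): third position 4-fold.
Four-fold degenerate third positions: 6.

6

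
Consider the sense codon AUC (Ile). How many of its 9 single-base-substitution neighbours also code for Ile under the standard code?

Position 1: none → 0 synonymous.
Position 2: none → 0 synonymous.
Position 3: AUU, AUA → 2 synonymous.
Total: 0 + 0 + 2 = 2.

2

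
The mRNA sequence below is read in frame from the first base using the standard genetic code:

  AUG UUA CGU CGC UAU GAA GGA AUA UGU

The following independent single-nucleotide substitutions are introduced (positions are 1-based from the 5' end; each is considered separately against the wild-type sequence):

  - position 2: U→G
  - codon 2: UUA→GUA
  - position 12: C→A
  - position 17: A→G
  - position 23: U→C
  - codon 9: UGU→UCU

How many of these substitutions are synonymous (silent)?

1

Codon 1: AUG (Met) → AGG (Arg) — missense.
Codon 2: UUA (Leu) → GUA (Val) — missense.
Codon 4: CGC (Arg) → CGA (Arg) — synonymous.
Codon 6: GAA (Glu) → GGA (Gly) — missense.
Codon 8: AUA (Ile) → ACA (Thr) — missense.
Codon 9: UGU (Cys) → UCU (Ser) — missense.
Synonymous: 1 of 6.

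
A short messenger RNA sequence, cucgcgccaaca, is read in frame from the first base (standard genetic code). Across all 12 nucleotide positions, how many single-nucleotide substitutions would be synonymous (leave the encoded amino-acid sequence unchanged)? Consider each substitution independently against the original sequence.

Codon 1 (CUC, Leu): 3 synonymous substitutions.
Codon 2 (GCG, Ala): 3 synonymous substitutions.
Codon 3 (CCA, Pro): 3 synonymous substitutions.
Codon 4 (ACA, Thr): 3 synonymous substitutions.
Total: 3 + 3 + 3 + 3 = 12.

12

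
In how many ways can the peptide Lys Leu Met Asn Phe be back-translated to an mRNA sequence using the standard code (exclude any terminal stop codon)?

Lys: 2 codons.
Leu: 6 codons.
Met: 1 codon.
Asn: 2 codons.
Phe: 2 codons.
2 × 6 × 1 × 2 × 2 = 48.

48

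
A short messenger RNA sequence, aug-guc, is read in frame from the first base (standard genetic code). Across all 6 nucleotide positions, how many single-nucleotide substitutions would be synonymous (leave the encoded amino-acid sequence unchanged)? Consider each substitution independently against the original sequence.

Codon 1 (AUG, Met): 0 synonymous substitutions.
Codon 2 (GUC, Val): 3 synonymous substitutions.
Total: 0 + 3 = 3.

3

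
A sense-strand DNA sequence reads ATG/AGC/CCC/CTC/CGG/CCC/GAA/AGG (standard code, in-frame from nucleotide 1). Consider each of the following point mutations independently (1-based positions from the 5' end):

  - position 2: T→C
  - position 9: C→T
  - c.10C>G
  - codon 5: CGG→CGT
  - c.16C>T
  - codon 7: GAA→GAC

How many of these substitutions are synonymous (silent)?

Codon 1: ATG (Met) → ACG (Thr) — missense.
Codon 3: CCC (Pro) → CCT (Pro) — synonymous.
Codon 4: CTC (Leu) → GTC (Val) — missense.
Codon 5: CGG (Arg) → CGT (Arg) — synonymous.
Codon 6: CCC (Pro) → TCC (Ser) — missense.
Codon 7: GAA (Glu) → GAC (Asp) — missense.
Synonymous: 2 of 6.

2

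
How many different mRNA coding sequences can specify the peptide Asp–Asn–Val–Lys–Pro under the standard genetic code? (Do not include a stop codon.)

Asp: 2 codons.
Asn: 2 codons.
Val: 4 codons.
Lys: 2 codons.
Pro: 4 codons.
2 × 2 × 4 × 2 × 4 = 128.

128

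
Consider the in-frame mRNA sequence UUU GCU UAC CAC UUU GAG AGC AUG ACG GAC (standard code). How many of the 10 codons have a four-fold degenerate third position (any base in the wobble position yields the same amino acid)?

2

Codon 1 UUU (Phe): third position 2-fold.
Codon 2 GCU (Ala): third position 4-fold.
Codon 3 UAC (Tyr): third position 2-fold.
Codon 4 CAC (His): third position 2-fold.
Codon 5 UUU (Phe): third position 2-fold.
Codon 6 GAG (Glu): third position 2-fold.
Codon 7 AGC (Ser): third position 2-fold.
Codon 8 AUG (Met): third position 1-fold.
Codon 9 ACG (Thr): third position 4-fold.
Codon 10 GAC (Asp): third position 2-fold.
Four-fold degenerate third positions: 2.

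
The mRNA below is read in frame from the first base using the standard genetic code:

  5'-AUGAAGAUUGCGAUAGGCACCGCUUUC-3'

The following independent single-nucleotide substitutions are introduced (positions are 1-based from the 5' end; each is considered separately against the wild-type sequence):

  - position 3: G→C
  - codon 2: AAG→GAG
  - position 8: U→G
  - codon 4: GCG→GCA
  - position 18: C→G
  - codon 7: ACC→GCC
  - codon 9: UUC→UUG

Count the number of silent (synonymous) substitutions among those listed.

2

Codon 1: AUG (Met) → AUC (Ile) — missense.
Codon 2: AAG (Lys) → GAG (Glu) — missense.
Codon 3: AUU (Ile) → AGU (Ser) — missense.
Codon 4: GCG (Ala) → GCA (Ala) — synonymous.
Codon 6: GGC (Gly) → GGG (Gly) — synonymous.
Codon 7: ACC (Thr) → GCC (Ala) — missense.
Codon 9: UUC (Phe) → UUG (Leu) — missense.
Synonymous: 2 of 7.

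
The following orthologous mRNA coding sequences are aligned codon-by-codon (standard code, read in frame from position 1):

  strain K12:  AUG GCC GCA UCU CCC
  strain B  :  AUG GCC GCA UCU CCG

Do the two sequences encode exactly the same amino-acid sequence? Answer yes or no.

yes

Codon 1: AUG Met / AUG Met — identical.
Codon 2: GCC Ala / GCC Ala — identical.
Codon 3: GCA Ala / GCA Ala — identical.
Codon 4: UCU Ser / UCU Ser — identical.
Codon 5: CCC Pro / CCG Pro — synonymous.
Nonsynonymous differences: 0 → same protein.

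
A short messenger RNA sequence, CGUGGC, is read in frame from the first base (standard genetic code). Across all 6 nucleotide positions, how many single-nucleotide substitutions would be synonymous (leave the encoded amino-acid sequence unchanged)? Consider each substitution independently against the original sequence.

Codon 1 (CGU, Arg): 3 synonymous substitutions.
Codon 2 (GGC, Gly): 3 synonymous substitutions.
Total: 3 + 3 = 6.

6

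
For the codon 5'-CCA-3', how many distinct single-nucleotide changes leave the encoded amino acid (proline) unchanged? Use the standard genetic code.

Position 1: none → 0 synonymous.
Position 2: none → 0 synonymous.
Position 3: CCU, CCC, CCG → 3 synonymous.
Total: 0 + 0 + 3 = 3.

3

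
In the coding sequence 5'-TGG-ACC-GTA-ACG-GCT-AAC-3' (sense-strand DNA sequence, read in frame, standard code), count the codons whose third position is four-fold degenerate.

4

Codon 1 TGG (Trp): third position 1-fold.
Codon 2 ACC (Thr): third position 4-fold.
Codon 3 GTA (Val): third position 4-fold.
Codon 4 ACG (Thr): third position 4-fold.
Codon 5 GCT (Ala): third position 4-fold.
Codon 6 AAC (Asn): third position 2-fold.
Four-fold degenerate third positions: 4.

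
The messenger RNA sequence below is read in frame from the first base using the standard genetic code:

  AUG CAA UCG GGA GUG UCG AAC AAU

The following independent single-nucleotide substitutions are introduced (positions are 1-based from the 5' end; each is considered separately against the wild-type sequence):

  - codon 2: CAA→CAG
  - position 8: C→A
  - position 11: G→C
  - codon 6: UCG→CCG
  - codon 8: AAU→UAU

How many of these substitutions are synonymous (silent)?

Codon 2: CAA (Gln) → CAG (Gln) — synonymous.
Codon 3: UCG (Ser) → UAG (Stop) — nonsense.
Codon 4: GGA (Gly) → GCA (Ala) — missense.
Codon 6: UCG (Ser) → CCG (Pro) — missense.
Codon 8: AAU (Asn) → UAU (Tyr) — missense.
Synonymous: 1 of 5.

1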